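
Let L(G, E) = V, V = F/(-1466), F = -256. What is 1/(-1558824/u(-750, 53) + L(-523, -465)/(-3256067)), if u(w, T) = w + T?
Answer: 1663527886367/3720440737268248 ≈ 0.00044713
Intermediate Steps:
u(w, T) = T + w
V = 128/733 (V = -256/(-1466) = -256*(-1/1466) = 128/733 ≈ 0.17462)
L(G, E) = 128/733
1/(-1558824/u(-750, 53) + L(-523, -465)/(-3256067)) = 1/(-1558824/(53 - 750) + (128/733)/(-3256067)) = 1/(-1558824/(-697) + (128/733)*(-1/3256067)) = 1/(-1558824*(-1/697) - 128/2386697111) = 1/(1558824/697 - 128/2386697111) = 1/(3720440737268248/1663527886367) = 1663527886367/3720440737268248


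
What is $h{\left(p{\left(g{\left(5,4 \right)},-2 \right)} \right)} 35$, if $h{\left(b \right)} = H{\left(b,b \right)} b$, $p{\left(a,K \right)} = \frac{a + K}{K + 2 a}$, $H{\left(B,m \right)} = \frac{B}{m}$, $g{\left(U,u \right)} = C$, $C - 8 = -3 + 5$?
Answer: $\frac{140}{9} \approx 15.556$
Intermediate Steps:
$C = 10$ ($C = 8 + \left(-3 + 5\right) = 8 + 2 = 10$)
$g{\left(U,u \right)} = 10$
$p{\left(a,K \right)} = \frac{K + a}{K + 2 a}$
$h{\left(b \right)} = b$ ($h{\left(b \right)} = \frac{b}{b} b = 1 b = b$)
$h{\left(p{\left(g{\left(5,4 \right)},-2 \right)} \right)} 35 = \frac{-2 + 10}{-2 + 2 \cdot 10} \cdot 35 = \frac{1}{-2 + 20} \cdot 8 \cdot 35 = \frac{1}{18} \cdot 8 \cdot 35 = \frac{4}{9} \cdot 35 = \frac{140}{9}$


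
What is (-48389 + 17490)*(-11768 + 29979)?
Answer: -562701689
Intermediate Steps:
(-48389 + 17490)*(-11768 + 29979) = -30899*18211 = -562701689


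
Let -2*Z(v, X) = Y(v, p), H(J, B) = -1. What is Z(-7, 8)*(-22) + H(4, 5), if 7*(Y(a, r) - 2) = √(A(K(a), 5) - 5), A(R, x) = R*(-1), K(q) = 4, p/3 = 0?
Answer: 21 + 33*I/7 ≈ 21.0 + 4.7143*I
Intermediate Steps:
p = 0 (p = 3*0 = 0)
A(R, x) = -R
Y(a, r) = 2 + 3*I/7 (Y(a, r) = 2 + √(-1*4 - 5)/7 = 2 + √(-4 - 5)/7 = 2 + √(-9)/7 = 2 + (3*I)/7 = 2 + 3*I/7)
Z(v, X) = -1 - 3*I/14 (Z(v, X) = -(2 + 3*I/7)/2 = -1 - 3*I/14)
Z(-7, 8)*(-22) + H(4, 5) = (-1 - 3*I/14)*(-22) - 1 = (22 + 33*I/7) - 1 = 21 + 33*I/7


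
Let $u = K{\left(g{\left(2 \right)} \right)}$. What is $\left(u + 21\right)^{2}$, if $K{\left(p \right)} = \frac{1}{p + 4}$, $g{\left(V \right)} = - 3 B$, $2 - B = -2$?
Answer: $\frac{27889}{64} \approx 435.77$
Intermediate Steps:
$B = 4$ ($B = 2 - -2 = 2 + 2 = 4$)
$g{\left(V \right)} = -12$ ($g{\left(V \right)} = \left(-3\right) 4 = -12$)
$K{\left(p \right)} = \frac{1}{4 + p}$
$u = - \frac{1}{8}$ ($u = \frac{1}{4 - 12} = \frac{1}{-8} = - \frac{1}{8} \approx -0.125$)
$\left(u + 21\right)^{2} = \left(- \frac{1}{8} + 21\right)^{2} = \left(\frac{167}{8}\right)^{2} = \frac{27889}{64}$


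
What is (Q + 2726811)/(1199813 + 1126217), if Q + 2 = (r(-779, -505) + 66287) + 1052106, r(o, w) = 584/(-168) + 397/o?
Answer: 31451797157/19025762385 ≈ 1.6531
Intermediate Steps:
r(o, w) = -73/21 + 397/o (r(o, w) = 584*(-1/168) + 397/o = -73/21 + 397/o)
Q = 18295693165/16359 (Q = -2 + (((-73/21 + 397/(-779)) + 66287) + 1052106) = -2 + (((-73/21 + 397*(-1/779)) + 66287) + 1052106) = -2 + (((-73/21 - 397/779) + 66287) + 1052106) = -2 + ((-65204/16359 + 66287) + 1052106) = -2 + (1084323829/16359 + 1052106) = -2 + 18295725883/16359 = 18295693165/16359 ≈ 1.1184e+6)
(Q + 2726811)/(1199813 + 1126217) = (18295693165/16359 + 2726811)/(1199813 + 1126217) = (62903594314/16359)/2326030 = (62903594314/16359)*(1/2326030) = 31451797157/19025762385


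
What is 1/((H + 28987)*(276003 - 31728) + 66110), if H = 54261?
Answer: 1/20335471310 ≈ 4.9175e-11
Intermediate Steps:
1/((H + 28987)*(276003 - 31728) + 66110) = 1/((54261 + 28987)*(276003 - 31728) + 66110) = 1/(83248*244275 + 66110) = 1/(20335405200 + 66110) = 1/20335471310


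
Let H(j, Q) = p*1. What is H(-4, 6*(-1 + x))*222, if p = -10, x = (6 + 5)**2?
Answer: -2220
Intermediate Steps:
x = 121 (x = 11**2 = 121)
H(j, Q) = -10 (H(j, Q) = -10*1 = -10)
H(-4, 6*(-1 + x))*222 = -10*222 = -2220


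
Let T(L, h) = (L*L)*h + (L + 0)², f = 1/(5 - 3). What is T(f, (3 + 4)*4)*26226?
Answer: 380277/2 ≈ 1.9014e+5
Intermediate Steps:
f = ½ (f = 1/2 = ½ ≈ 0.50000)
T(L, h) = L² + h*L² (T(L, h) = L²*h + L² = h*L² + L² = L² + h*L²)
T(f, (3 + 4)*4)*26226 = ((½)²*(1 + (3 + 4)*4))*26226 = ((1 + 7*4)/4)*26226 = ((1 + 28)/4)*26226 = ((¼)*29)*26226 = (29/4)*26226 = 380277/2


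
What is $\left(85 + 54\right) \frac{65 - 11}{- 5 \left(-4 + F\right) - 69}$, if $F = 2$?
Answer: $- \frac{7506}{59} \approx -127.22$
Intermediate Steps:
$\left(85 + 54\right) \frac{65 - 11}{- 5 \left(-4 + F\right) - 69} = \left(85 + 54\right) \frac{65 - 11}{- 5 \left(-4 + 2\right) - 69} = 139 \frac{54}{\left(-5\right) \left(-2\right) - 69} = 139 \frac{54}{10 - 69} = 139 \frac{54}{-59} = 139 \cdot 54 \left(- \frac{1}{59}\right) = 139 \left(- \frac{54}{59}\right) = - \frac{7506}{59}$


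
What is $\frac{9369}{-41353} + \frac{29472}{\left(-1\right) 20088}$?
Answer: $- \frac{58623337}{34612461} \approx -1.6937$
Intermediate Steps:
$\frac{9369}{-41353} + \frac{29472}{\left(-1\right) 20088} = 9369 \left(- \frac{1}{41353}\right) + \frac{29472}{-20088} = - \frac{9369}{41353} + 29472 \left(- \frac{1}{20088}\right) = - \frac{9369}{41353} - \frac{1228}{837} = - \frac{58623337}{34612461}$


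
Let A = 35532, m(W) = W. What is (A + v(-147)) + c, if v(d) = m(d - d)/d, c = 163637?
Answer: 199169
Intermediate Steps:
v(d) = 0 (v(d) = (d - d)/d = 0/d = 0)
(A + v(-147)) + c = (35532 + 0) + 163637 = 35532 + 163637 = 199169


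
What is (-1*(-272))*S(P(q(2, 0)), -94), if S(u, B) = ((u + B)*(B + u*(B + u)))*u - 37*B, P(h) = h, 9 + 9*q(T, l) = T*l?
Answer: 971856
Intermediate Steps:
q(T, l) = -1 + T*l/9 (q(T, l) = -1 + (T*l)/9 = -1 + T*l/9)
S(u, B) = -37*B + u*(B + u)*(B + u*(B + u)) (S(u, B) = ((B + u)*(B + u*(B + u)))*u - 37*B = u*(B + u)*(B + u*(B + u)) - 37*B = -37*B + u*(B + u)*(B + u*(B + u)))
(-1*(-272))*S(P(q(2, 0)), -94) = (-1*(-272))*((-1 + (⅑)*2*0)⁴ - 37*(-94) - 94*(-1 + (⅑)*2*0)² + (-1 + (⅑)*2*0)*(-94)² + (-94)²*(-1 + (⅑)*2*0)² + 2*(-94)*(-1 + (⅑)*2*0)³) = 272*((-1 + 0)⁴ + 3478 - 94*(-1 + 0)² + (-1 + 0)*8836 + 8836*(-1 + 0)² + 2*(-94)*(-1 + 0)³) = 272*((-1)⁴ + 3478 - 94*(-1)² - 1*8836 + 8836*(-1)² + 2*(-94)*(-1)³) = 272*(1 + 3478 - 94*1 - 8836 + 8836*1 + 2*(-94)*(-1)) = 272*(1 + 3478 - 94 - 8836 + 8836 + 188) = 272*3573 = 971856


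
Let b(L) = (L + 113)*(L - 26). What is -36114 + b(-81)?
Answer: -39538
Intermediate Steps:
b(L) = (-26 + L)*(113 + L) (b(L) = (113 + L)*(-26 + L) = (-26 + L)*(113 + L))
-36114 + b(-81) = -36114 + (-2938 + (-81)² + 87*(-81)) = -36114 + (-2938 + 6561 - 7047) = -36114 - 3424 = -39538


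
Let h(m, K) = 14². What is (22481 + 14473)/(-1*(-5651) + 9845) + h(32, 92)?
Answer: 1537085/7748 ≈ 198.38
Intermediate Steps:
h(m, K) = 196
(22481 + 14473)/(-1*(-5651) + 9845) + h(32, 92) = (22481 + 14473)/(-1*(-5651) + 9845) + 196 = 36954/(5651 + 9845) + 196 = 36954/15496 + 196 = 36954*(1/15496) + 196 = 18477/7748 + 196 = 1537085/7748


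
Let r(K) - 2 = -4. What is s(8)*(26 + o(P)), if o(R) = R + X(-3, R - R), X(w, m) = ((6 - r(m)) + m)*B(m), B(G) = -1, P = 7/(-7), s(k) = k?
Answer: 136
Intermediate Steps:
r(K) = -2 (r(K) = 2 - 4 = -2)
P = -1 (P = 7*(-⅐) = -1)
X(w, m) = -8 - m (X(w, m) = ((6 - 1*(-2)) + m)*(-1) = ((6 + 2) + m)*(-1) = (8 + m)*(-1) = -8 - m)
o(R) = -8 + R (o(R) = R + (-8 - (R - R)) = R + (-8 - 1*0) = R + (-8 + 0) = R - 8 = -8 + R)
s(8)*(26 + o(P)) = 8*(26 + (-8 - 1)) = 8*(26 - 9) = 8*17 = 136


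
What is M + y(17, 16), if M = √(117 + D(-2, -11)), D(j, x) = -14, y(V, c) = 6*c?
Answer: 96 + √103 ≈ 106.15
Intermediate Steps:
M = √103 (M = √(117 - 14) = √103 ≈ 10.149)
M + y(17, 16) = √103 + 6*16 = √103 + 96 = 96 + √103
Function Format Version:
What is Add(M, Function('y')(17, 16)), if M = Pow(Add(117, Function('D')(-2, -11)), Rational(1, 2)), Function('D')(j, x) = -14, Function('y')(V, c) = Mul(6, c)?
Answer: Add(96, Pow(103, Rational(1, 2))) ≈ 106.15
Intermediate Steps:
M = Pow(103, Rational(1, 2)) (M = Pow(Add(117, -14), Rational(1, 2)) = Pow(103, Rational(1, 2)) ≈ 10.149)
Add(M, Function('y')(17, 16)) = Add(Pow(103, Rational(1, 2)), Mul(6, 16)) = Add(Pow(103, Rational(1, 2)), 96) = Add(96, Pow(103, Rational(1, 2)))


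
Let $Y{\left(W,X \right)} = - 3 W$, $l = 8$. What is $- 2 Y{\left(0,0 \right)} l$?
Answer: $0$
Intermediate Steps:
$- 2 Y{\left(0,0 \right)} l = - 2 \left(\left(-3\right) 0\right) 8 = \left(-2\right) 0 \cdot 8 = 0 \cdot 8 = 0$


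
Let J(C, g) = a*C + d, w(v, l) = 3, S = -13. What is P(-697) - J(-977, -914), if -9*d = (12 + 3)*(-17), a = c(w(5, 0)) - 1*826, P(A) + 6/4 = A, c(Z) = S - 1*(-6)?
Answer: -4887407/6 ≈ -8.1457e+5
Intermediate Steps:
c(Z) = -7 (c(Z) = -13 - 1*(-6) = -13 + 6 = -7)
P(A) = -3/2 + A
a = -833 (a = -7 - 1*826 = -7 - 826 = -833)
d = 85/3 (d = -(12 + 3)*(-17)/9 = -5*(-17)/3 = -1/9*(-255) = 85/3 ≈ 28.333)
J(C, g) = 85/3 - 833*C (J(C, g) = -833*C + 85/3 = 85/3 - 833*C)
P(-697) - J(-977, -914) = (-3/2 - 697) - (85/3 - 833*(-977)) = -1397/2 - (85/3 + 813841) = -1397/2 - 1*2441608/3 = -1397/2 - 2441608/3 = -4887407/6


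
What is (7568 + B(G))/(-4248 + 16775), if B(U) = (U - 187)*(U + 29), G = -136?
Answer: 42129/12527 ≈ 3.3631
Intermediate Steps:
B(U) = (-187 + U)*(29 + U)
(7568 + B(G))/(-4248 + 16775) = (7568 + (-5423 + (-136)**2 - 158*(-136)))/(-4248 + 16775) = (7568 + (-5423 + 18496 + 21488))/12527 = (7568 + 34561)*(1/12527) = 42129*(1/12527) = 42129/12527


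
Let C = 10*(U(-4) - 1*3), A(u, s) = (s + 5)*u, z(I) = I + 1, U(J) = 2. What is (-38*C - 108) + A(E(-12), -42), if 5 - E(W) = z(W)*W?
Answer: 4971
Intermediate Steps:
z(I) = 1 + I
E(W) = 5 - W*(1 + W) (E(W) = 5 - (1 + W)*W = 5 - W*(1 + W))
A(u, s) = u*(5 + s) (A(u, s) = (5 + s)*u = u*(5 + s))
C = -10 (C = 10*(2 - 1*3) = 10*(2 - 3) = 10*(-1) = -10)
(-38*C - 108) + A(E(-12), -42) = (-38*(-10) - 108) + (5 - 1*(-12)*(1 - 12))*(5 - 42) = (380 - 108) + (5 - 1*(-12)*(-11))*(-37) = 272 + (5 - 132)*(-37) = 272 - 127*(-37) = 272 + 4699 = 4971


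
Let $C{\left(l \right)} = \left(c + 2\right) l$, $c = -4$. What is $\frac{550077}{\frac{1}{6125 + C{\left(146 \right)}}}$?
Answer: $3208599141$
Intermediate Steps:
$C{\left(l \right)} = - 2 l$ ($C{\left(l \right)} = \left(-4 + 2\right) l = - 2 l$)
$\frac{550077}{\frac{1}{6125 + C{\left(146 \right)}}} = \frac{550077}{\frac{1}{6125 - 292}} = \frac{550077}{\frac{1}{5833}} = 550077 \frac{1}{\frac{1}{5833}} = 550077 \cdot 5833 = 3208599141$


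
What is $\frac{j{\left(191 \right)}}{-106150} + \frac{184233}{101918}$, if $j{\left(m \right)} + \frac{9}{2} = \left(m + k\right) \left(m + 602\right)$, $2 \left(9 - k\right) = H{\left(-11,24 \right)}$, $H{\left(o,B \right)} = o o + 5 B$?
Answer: $\frac{3282881037}{2704648925} \approx 1.2138$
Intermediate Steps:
$H{\left(o,B \right)} = o^{2} + 5 B$
$k = - \frac{223}{2}$ ($k = 9 - \frac{\left(-11\right)^{2} + 5 \cdot 24}{2} = 9 - \frac{121 + 120}{2} = 9 - \frac{241}{2} = - \frac{223}{2} \approx -111.5$)
$j{\left(m \right)} = - \frac{9}{2} + \left(602 + m\right) \left(- \frac{223}{2} + m\right)$ ($j{\left(m \right)} = - \frac{9}{2} + \left(m - \frac{223}{2}\right) \left(m + 602\right) = - \frac{9}{2} + \left(- \frac{223}{2} + m\right) \left(602 + m\right) = - \frac{9}{2} + \left(602 + m\right) \left(- \frac{223}{2} + m\right)$)
$\frac{j{\left(191 \right)}}{-106150} + \frac{184233}{101918} = \frac{- \frac{134255}{2} + 191^{2} + \frac{981}{2} \cdot 191}{-106150} + \frac{184233}{101918} = \left(- \frac{134255}{2} + 36481 + \frac{187371}{2}\right) \left(- \frac{1}{106150}\right) + 184233 \cdot \frac{1}{101918} = 63039 \left(- \frac{1}{106150}\right) + \frac{184233}{101918} = - \frac{63039}{106150} + \frac{184233}{101918} = \frac{3282881037}{2704648925}$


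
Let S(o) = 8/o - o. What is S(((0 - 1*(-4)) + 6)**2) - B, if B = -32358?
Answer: 806452/25 ≈ 32258.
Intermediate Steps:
S(o) = -o + 8/o
S(((0 - 1*(-4)) + 6)**2) - B = (-((0 - 1*(-4)) + 6)**2 + 8/(((0 - 1*(-4)) + 6)**2)) - 1*(-32358) = (-((0 + 4) + 6)**2 + 8/(((0 + 4) + 6)**2)) + 32358 = (-(4 + 6)**2 + 8/((4 + 6)**2)) + 32358 = (-1*10**2 + 8/(10**2)) + 32358 = (-1*100 + 8/100) + 32358 = (-100 + 8*(1/100)) + 32358 = (-100 + 2/25) + 32358 = -2498/25 + 32358 = 806452/25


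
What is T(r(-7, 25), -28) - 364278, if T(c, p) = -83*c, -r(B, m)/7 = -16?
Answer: -373574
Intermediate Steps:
r(B, m) = 112 (r(B, m) = -7*(-16) = 112)
T(r(-7, 25), -28) - 364278 = -83*112 - 364278 = -9296 - 364278 = -373574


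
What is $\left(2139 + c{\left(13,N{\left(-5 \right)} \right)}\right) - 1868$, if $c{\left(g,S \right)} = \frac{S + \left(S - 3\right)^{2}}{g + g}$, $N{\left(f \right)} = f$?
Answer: $\frac{7105}{26} \approx 273.27$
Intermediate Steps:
$c{\left(g,S \right)} = \frac{S + \left(-3 + S\right)^{2}}{2 g}$
$\left(2139 + c{\left(13,N{\left(-5 \right)} \right)}\right) - 1868 = \left(2139 + \frac{-5 + \left(-3 - 5\right)^{2}}{2 \cdot 13}\right) - 1868 = \left(2139 + \frac{1}{2} \cdot \frac{1}{13} \left(-5 + \left(-8\right)^{2}\right)\right) - 1868 = \left(2139 + \frac{1}{2} \cdot \frac{1}{13} \left(-5 + 64\right)\right) - 1868 = \left(2139 + \frac{1}{2} \cdot \frac{1}{13} \cdot 59\right) - 1868 = \left(2139 + \frac{59}{26}\right) - 1868 = \frac{55673}{26} - 1868 = \frac{7105}{26}$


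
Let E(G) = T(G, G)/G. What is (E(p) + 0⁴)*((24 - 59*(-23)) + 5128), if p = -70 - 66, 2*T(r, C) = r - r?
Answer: 0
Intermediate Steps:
T(r, C) = 0 (T(r, C) = (r - r)/2 = (½)*0 = 0)
p = -136
E(G) = 0 (E(G) = 0/G = 0)
(E(p) + 0⁴)*((24 - 59*(-23)) + 5128) = (0 + 0⁴)*((24 - 59*(-23)) + 5128) = (0 + 0)*((24 + 1357) + 5128) = 0*(1381 + 5128) = 0*6509 = 0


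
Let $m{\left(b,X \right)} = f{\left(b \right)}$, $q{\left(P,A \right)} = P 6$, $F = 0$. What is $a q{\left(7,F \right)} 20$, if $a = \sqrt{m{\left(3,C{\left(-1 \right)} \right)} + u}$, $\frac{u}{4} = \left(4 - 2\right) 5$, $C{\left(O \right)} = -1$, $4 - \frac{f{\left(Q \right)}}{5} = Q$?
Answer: $2520 \sqrt{5} \approx 5634.9$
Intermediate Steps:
$f{\left(Q \right)} = 20 - 5 Q$
$q{\left(P,A \right)} = 6 P$
$u = 40$ ($u = 4 \left(4 - 2\right) 5 = 4 \cdot 2 \cdot 5 = 4 \cdot 10 = 40$)
$m{\left(b,X \right)} = 20 - 5 b$
$a = 3 \sqrt{5}$ ($a = \sqrt{\left(20 - 15\right) + 40} = \sqrt{5 + 40} = \sqrt{45} = 3 \sqrt{5} \approx 6.7082$)
$a q{\left(7,F \right)} 20 = 3 \sqrt{5} \cdot 6 \cdot 7 \cdot 20 = 3 \sqrt{5} \cdot 42 \cdot 20 = 126 \sqrt{5} \cdot 20 = 2520 \sqrt{5}$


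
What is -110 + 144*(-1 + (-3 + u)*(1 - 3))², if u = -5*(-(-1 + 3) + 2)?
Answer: 3490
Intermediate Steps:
u = 0 (u = -5*(-1*2 + 2) = -5*(-2 + 2) = -5*0 = 0)
-110 + 144*(-1 + (-3 + u)*(1 - 3))² = -110 + 144*(-1 + (-3 + 0)*(1 - 3))² = -110 + 144*(-1 - 3*(-2))² = -110 + 144*(-1 + 6)² = -110 + 144*5² = -110 + 144*25 = -110 + 3600 = 3490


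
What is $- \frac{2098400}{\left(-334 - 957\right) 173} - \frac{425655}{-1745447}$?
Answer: $\frac{3757713049465}{389833369321} \approx 9.6393$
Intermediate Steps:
$- \frac{2098400}{\left(-334 - 957\right) 173} - \frac{425655}{-1745447} = - \frac{2098400}{\left(-1291\right) 173} - - \frac{425655}{1745447} = - \frac{2098400}{-223343} + \frac{425655}{1745447} = \left(-2098400\right) \left(- \frac{1}{223343}\right) + \frac{425655}{1745447} = \frac{2098400}{223343} + \frac{425655}{1745447} = \frac{3757713049465}{389833369321}$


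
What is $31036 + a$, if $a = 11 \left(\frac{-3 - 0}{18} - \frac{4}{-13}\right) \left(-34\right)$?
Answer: $\frac{1208347}{39} \approx 30983.0$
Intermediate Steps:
$a = - \frac{2057}{39}$ ($a = 11 \left(\left(-3 + 0\right) \frac{1}{18} - - \frac{4}{13}\right) \left(-34\right) = 11 \left(\left(-3\right) \frac{1}{18} + \frac{4}{13}\right) \left(-34\right) = 11 \left(- \frac{1}{6} + \frac{4}{13}\right) \left(-34\right) = 11 \cdot \frac{11}{78} \left(-34\right) = \frac{121}{78} \left(-34\right) = - \frac{2057}{39} \approx -52.744$)
$31036 + a = 31036 - \frac{2057}{39} = \frac{1208347}{39}$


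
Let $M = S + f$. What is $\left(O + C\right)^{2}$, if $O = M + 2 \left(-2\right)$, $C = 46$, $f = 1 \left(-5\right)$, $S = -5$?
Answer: $1024$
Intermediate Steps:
$f = -5$
$M = -10$ ($M = -5 - 5 = -10$)
$O = -14$ ($O = -10 + 2 \left(-2\right) = -10 - 4 = -14$)
$\left(O + C\right)^{2} = \left(-14 + 46\right)^{2} = 32^{2} = 1024$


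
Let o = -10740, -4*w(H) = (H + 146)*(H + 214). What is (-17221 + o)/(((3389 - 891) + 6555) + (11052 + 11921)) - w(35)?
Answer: 721633975/64052 ≈ 11266.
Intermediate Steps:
w(H) = -(146 + H)*(214 + H)/4 (w(H) = -(H + 146)*(H + 214)/4 = -(146 + H)*(214 + H)/4)
(-17221 + o)/(((3389 - 891) + 6555) + (11052 + 11921)) - w(35) = (-17221 - 10740)/(((3389 - 891) + 6555) + (11052 + 11921)) - (-7811 - 90*35 - ¼*35²) = -27961/((2498 + 6555) + 22973) - (-7811 - 3150 - ¼*1225) = -27961/(9053 + 22973) - (-7811 - 3150 - 1225/4) = -27961/32026 - 1*(-45069/4) = -27961*1/32026 + 45069/4 = -27961/32026 + 45069/4 = 721633975/64052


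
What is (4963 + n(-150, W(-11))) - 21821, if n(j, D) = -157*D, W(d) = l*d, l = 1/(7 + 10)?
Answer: -284859/17 ≈ -16756.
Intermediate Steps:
l = 1/17 ≈ 0.058824
W(d) = d/17
(4963 + n(-150, W(-11))) - 21821 = (4963 - 157*(-11)/17) - 21821 = (4963 - 157*(-11/17)) - 21821 = (4963 + 1727/17) - 21821 = 86098/17 - 21821 = -284859/17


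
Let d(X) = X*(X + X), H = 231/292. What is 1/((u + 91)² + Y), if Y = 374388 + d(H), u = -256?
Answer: 42632/17121618777 ≈ 2.4900e-6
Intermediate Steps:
H = 231/292 (H = 231*(1/292) = 231/292 ≈ 0.79110)
d(X) = 2*X² (d(X) = X*(2*X) = 2*X²)
Y = 15960962577/42632 (Y = 374388 + 2*(231/292)² = 374388 + 2*(53361/85264) = 374388 + 53361/42632 = 15960962577/42632 ≈ 3.7439e+5)
1/((u + 91)² + Y) = 1/((-256 + 91)² + 15960962577/42632) = 1/((-165)² + 15960962577/42632) = 1/(27225 + 15960962577/42632) = 1/(17121618777/42632) = 42632/17121618777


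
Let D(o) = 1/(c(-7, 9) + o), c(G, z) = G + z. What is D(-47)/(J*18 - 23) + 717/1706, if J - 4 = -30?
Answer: 15843821/37694070 ≈ 0.42033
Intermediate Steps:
J = -26 (J = 4 - 30 = -26)
D(o) = 1/(2 + o) (D(o) = 1/((-7 + 9) + o) = 1/(2 + o))
D(-47)/(J*18 - 23) + 717/1706 = 1/((2 - 47)*(-26*18 - 23)) + 717/1706 = 1/((-45)*(-468 - 23)) + 717*(1/1706) = -1/45/(-491) + 717/1706 = -1/45*(-1/491) + 717/1706 = 1/22095 + 717/1706 = 15843821/37694070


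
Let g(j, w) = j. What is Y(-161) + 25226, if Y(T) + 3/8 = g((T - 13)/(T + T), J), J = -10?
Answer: 32491301/1288 ≈ 25226.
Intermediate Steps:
Y(T) = -3/8 + (-13 + T)/(2*T) (Y(T) = -3/8 + (T - 13)/(T + T) = -3/8 + (-13 + T)/((2*T)) = -3/8 + (-13 + T)*(1/(2*T)) = -3/8 + (-13 + T)/(2*T))
Y(-161) + 25226 = (⅛)*(-52 - 161)/(-161) + 25226 = (⅛)*(-1/161)*(-213) + 25226 = 213/1288 + 25226 = 32491301/1288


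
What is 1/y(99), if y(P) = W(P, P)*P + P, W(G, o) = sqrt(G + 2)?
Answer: -1/9900 + sqrt(101)/9900 ≈ 0.00091413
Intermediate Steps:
W(G, o) = sqrt(2 + G)
y(P) = P + P*sqrt(2 + P) (y(P) = sqrt(2 + P)*P + P = P*sqrt(2 + P) + P = P + P*sqrt(2 + P))
1/y(99) = 1/(99*(1 + sqrt(2 + 99))) = 1/(99*(1 + sqrt(101))) = 1/(99 + 99*sqrt(101))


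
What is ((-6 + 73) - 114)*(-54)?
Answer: 2538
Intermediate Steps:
((-6 + 73) - 114)*(-54) = (67 - 114)*(-54) = -47*(-54) = 2538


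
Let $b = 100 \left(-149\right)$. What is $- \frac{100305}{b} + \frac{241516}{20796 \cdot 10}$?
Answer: $\frac{122290081}{15493020} \approx 7.8932$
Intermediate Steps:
$b = -14900$
$- \frac{100305}{b} + \frac{241516}{20796 \cdot 10} = - \frac{100305}{-14900} + \frac{241516}{20796 \cdot 10} = \left(-100305\right) \left(- \frac{1}{14900}\right) + \frac{241516}{207960} = \frac{20061}{2980} + 241516 \cdot \frac{1}{207960} = \frac{20061}{2980} + \frac{60379}{51990} = \frac{122290081}{15493020}$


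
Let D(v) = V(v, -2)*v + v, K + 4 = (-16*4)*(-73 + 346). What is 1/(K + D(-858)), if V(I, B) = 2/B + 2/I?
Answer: -1/17474 ≈ -5.7228e-5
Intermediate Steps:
K = -17476 (K = -4 + (-16*4)*(-73 + 346) = -4 - 64*273 = -4 - 17472 = -17476)
D(v) = v + v*(-1 + 2/v) (D(v) = (2/(-2) + 2/v)*v + v = (2*(-½) + 2/v)*v + v = (-1 + 2/v)*v + v = v*(-1 + 2/v) + v = v + v*(-1 + 2/v))
1/(K + D(-858)) = 1/(-17476 + 2) = 1/(-17474) = -1/17474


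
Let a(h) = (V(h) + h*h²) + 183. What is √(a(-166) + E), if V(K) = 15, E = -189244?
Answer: I*√4763342 ≈ 2182.5*I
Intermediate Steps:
a(h) = 198 + h³ (a(h) = (15 + h*h²) + 183 = (15 + h³) + 183 = 198 + h³)
√(a(-166) + E) = √((198 + (-166)³) - 189244) = √((198 - 4574296) - 189244) = √(-4574098 - 189244) = √(-4763342) = I*√4763342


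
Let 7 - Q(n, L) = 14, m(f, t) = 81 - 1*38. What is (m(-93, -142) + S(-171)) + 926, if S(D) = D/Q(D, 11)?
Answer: 6954/7 ≈ 993.43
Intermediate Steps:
m(f, t) = 43 (m(f, t) = 81 - 38 = 43)
Q(n, L) = -7 (Q(n, L) = 7 - 1*14 = 7 - 14 = -7)
S(D) = -D/7 (S(D) = D/(-7) = D*(-1/7) = -D/7)
(m(-93, -142) + S(-171)) + 926 = (43 - 1/7*(-171)) + 926 = (43 + 171/7) + 926 = 472/7 + 926 = 6954/7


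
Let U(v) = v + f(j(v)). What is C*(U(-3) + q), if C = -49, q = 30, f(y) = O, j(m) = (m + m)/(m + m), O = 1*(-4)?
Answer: -1127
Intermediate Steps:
O = -4
j(m) = 1 (j(m) = (2*m)/((2*m)) = (2*m)*(1/(2*m)) = 1)
f(y) = -4
U(v) = -4 + v (U(v) = v - 4 = -4 + v)
C*(U(-3) + q) = -49*((-4 - 3) + 30) = -49*(-7 + 30) = -49*23 = -1127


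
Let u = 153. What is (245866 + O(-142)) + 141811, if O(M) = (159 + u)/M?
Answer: 27524911/71 ≈ 3.8768e+5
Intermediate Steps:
O(M) = 312/M (O(M) = (159 + 153)/M = 312/M)
(245866 + O(-142)) + 141811 = (245866 + 312/(-142)) + 141811 = (245866 + 312*(-1/142)) + 141811 = (245866 - 156/71) + 141811 = 17456330/71 + 141811 = 27524911/71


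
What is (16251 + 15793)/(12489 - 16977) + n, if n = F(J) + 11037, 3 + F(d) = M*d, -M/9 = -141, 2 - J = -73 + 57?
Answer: 38000861/1122 ≈ 33869.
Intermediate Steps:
J = 18 (J = 2 - (-73 + 57) = 2 - 1*(-16) = 2 + 16 = 18)
M = 1269 (M = -9*(-141) = 1269)
F(d) = -3 + 1269*d
n = 33876 (n = (-3 + 1269*18) + 11037 = (-3 + 22842) + 11037 = 22839 + 11037 = 33876)
(16251 + 15793)/(12489 - 16977) + n = (16251 + 15793)/(12489 - 16977) + 33876 = 32044/(-4488) + 33876 = 32044*(-1/4488) + 33876 = -8011/1122 + 33876 = 38000861/1122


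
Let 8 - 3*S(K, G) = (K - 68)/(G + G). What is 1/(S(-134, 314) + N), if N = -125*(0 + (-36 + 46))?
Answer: -314/391629 ≈ -0.00080178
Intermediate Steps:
S(K, G) = 8/3 - (-68 + K)/(6*G) (S(K, G) = 8/3 - (K - 68)/(3*(G + G)) = 8/3 - (-68 + K)/(3*(2*G)) = 8/3 - (-68 + K)*1/(2*G)/3 = 8/3 - (-68 + K)/(6*G))
N = -1250 (N = -125*(0 + 10) = -125*10 = -1250)
1/(S(-134, 314) + N) = 1/((⅙)*(68 - 1*(-134) + 16*314)/314 - 1250) = 1/((⅙)*(1/314)*(68 + 134 + 5024) - 1250) = 1/((⅙)*(1/314)*5226 - 1250) = 1/(871/314 - 1250) = 1/(-391629/314) = -314/391629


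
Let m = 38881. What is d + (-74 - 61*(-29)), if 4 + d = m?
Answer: 40572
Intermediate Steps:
d = 38877 (d = -4 + 38881 = 38877)
d + (-74 - 61*(-29)) = 38877 + (-74 - 61*(-29)) = 38877 + (-74 + 1769) = 38877 + 1695 = 40572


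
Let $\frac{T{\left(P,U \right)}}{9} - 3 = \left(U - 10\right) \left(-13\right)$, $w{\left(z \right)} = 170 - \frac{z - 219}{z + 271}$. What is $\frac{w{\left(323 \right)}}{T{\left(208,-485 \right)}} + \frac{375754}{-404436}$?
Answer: $- \frac{537155560219}{579987310122} \approx -0.92615$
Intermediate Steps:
$w{\left(z \right)} = 170 - \frac{-219 + z}{271 + z}$
$T{\left(P,U \right)} = 1197 - 117 U$ ($T{\left(P,U \right)} = 27 + 9 \left(U - 10\right) \left(-13\right) = 27 + 9 \left(-10 + U\right) \left(-13\right) = 27 + 9 \left(130 - 13 U\right) = 27 - \left(-1170 + 117 U\right) = 1197 - 117 U$)
$\frac{w{\left(323 \right)}}{T{\left(208,-485 \right)}} + \frac{375754}{-404436} = \frac{\frac{1}{271 + 323} \left(46289 + 169 \cdot 323\right)}{1197 - -56745} + \frac{375754}{-404436} = \frac{\frac{1}{594} \left(46289 + 54587\right)}{1197 + 56745} + 375754 \left(- \frac{1}{404436}\right) = \frac{\frac{1}{594} \cdot 100876}{57942} - \frac{187877}{202218} = \frac{50438}{297} \cdot \frac{1}{57942} - \frac{187877}{202218} = \frac{25219}{8604387} - \frac{187877}{202218} = - \frac{537155560219}{579987310122}$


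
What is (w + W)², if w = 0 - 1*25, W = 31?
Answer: 36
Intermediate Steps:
w = -25 (w = 0 - 25 = -25)
(w + W)² = (-25 + 31)² = 6² = 36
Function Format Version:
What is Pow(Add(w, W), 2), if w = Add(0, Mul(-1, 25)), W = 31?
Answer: 36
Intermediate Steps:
w = -25 (w = Add(0, -25) = -25)
Pow(Add(w, W), 2) = Pow(Add(-25, 31), 2) = Pow(6, 2) = 36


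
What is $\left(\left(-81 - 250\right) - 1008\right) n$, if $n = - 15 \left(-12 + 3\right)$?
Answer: $-180765$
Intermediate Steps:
$n = 135$ ($n = \left(-15\right) \left(-9\right) = 135$)
$\left(\left(-81 - 250\right) - 1008\right) n = \left(\left(-81 - 250\right) - 1008\right) 135 = \left(-331 - 1008\right) 135 = \left(-1339\right) 135 = -180765$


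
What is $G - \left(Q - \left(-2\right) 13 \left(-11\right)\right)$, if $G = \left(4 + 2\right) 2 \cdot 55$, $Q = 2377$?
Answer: $-1431$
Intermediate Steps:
$G = 660$ ($G = 6 \cdot 2 \cdot 55 = 12 \cdot 55 = 660$)
$G - \left(Q - \left(-2\right) 13 \left(-11\right)\right) = 660 - \left(2377 - \left(-2\right) 13 \left(-11\right)\right) = 660 - \left(2377 - \left(-26\right) \left(-11\right)\right) = 660 - \left(2377 - 286\right) = 660 - 2091 = -1431$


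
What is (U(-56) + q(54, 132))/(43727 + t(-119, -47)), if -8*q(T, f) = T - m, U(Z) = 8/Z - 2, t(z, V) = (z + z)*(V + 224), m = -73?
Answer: -1009/89656 ≈ -0.011254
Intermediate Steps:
t(z, V) = 2*z*(224 + V) (t(z, V) = (2*z)*(224 + V) = 2*z*(224 + V))
U(Z) = -2 + 8/Z (U(Z) = 8/Z - 2 = -2 + 8/Z)
q(T, f) = -73/8 - T/8 (q(T, f) = -(T - 1*(-73))/8 = -(T + 73)/8 = -(73 + T)/8 = -73/8 - T/8)
(U(-56) + q(54, 132))/(43727 + t(-119, -47)) = ((-2 + 8/(-56)) + (-73/8 - ⅛*54))/(43727 + 2*(-119)*(224 - 47)) = ((-2 + 8*(-1/56)) + (-73/8 - 27/4))/(43727 + 2*(-119)*177) = ((-2 - ⅐) - 127/8)/(43727 - 42126) = (-15/7 - 127/8)/1601 = -1009/56*1/1601 = -1009/89656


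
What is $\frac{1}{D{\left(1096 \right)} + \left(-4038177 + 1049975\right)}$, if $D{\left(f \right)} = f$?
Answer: $- \frac{1}{2987106} \approx -3.3477 \cdot 10^{-7}$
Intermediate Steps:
$\frac{1}{D{\left(1096 \right)} + \left(-4038177 + 1049975\right)} = \frac{1}{1096 + \left(-4038177 + 1049975\right)} = \frac{1}{1096 - 2988202} = \frac{1}{-2987106} = - \frac{1}{2987106}$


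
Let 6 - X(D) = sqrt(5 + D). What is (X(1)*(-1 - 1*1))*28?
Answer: -336 + 56*sqrt(6) ≈ -198.83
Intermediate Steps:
X(D) = 6 - sqrt(5 + D)
(X(1)*(-1 - 1*1))*28 = ((6 - sqrt(5 + 1))*(-1 - 1*1))*28 = ((6 - sqrt(6))*(-1 - 1))*28 = ((6 - sqrt(6))*(-2))*28 = (-12 + 2*sqrt(6))*28 = -336 + 56*sqrt(6)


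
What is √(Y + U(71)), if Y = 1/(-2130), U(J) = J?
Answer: √322117770/2130 ≈ 8.4261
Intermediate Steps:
Y = -1/2130 ≈ -0.00046948
√(Y + U(71)) = √(-1/2130 + 71) = √(151229/2130) = √322117770/2130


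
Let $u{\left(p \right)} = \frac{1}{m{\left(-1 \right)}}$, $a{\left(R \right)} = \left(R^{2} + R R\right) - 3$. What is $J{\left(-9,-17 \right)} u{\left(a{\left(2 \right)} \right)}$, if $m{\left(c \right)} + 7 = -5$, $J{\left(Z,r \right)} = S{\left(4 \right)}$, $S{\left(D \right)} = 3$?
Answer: $- \frac{1}{4} \approx -0.25$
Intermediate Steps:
$J{\left(Z,r \right)} = 3$
$a{\left(R \right)} = -3 + 2 R^{2}$ ($a{\left(R \right)} = \left(R^{2} + R^{2}\right) - 3 = 2 R^{2} - 3 = -3 + 2 R^{2}$)
$m{\left(c \right)} = -12$ ($m{\left(c \right)} = -7 - 5 = -12$)
$u{\left(p \right)} = - \frac{1}{12}$ ($u{\left(p \right)} = \frac{1}{-12} = - \frac{1}{12}$)
$J{\left(-9,-17 \right)} u{\left(a{\left(2 \right)} \right)} = 3 \left(- \frac{1}{12}\right) = - \frac{1}{4}$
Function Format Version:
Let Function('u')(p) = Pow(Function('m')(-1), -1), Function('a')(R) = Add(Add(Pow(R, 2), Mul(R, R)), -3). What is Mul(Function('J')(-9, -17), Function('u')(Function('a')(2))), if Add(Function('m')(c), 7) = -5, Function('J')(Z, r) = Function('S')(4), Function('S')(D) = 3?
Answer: Rational(-1, 4) ≈ -0.25000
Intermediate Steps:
Function('J')(Z, r) = 3
Function('a')(R) = Add(-3, Mul(2, Pow(R, 2))) (Function('a')(R) = Add(Add(Pow(R, 2), Pow(R, 2)), -3) = Add(Mul(2, Pow(R, 2)), -3) = Add(-3, Mul(2, Pow(R, 2))))
Function('m')(c) = -12 (Function('m')(c) = Add(-7, -5) = -12)
Function('u')(p) = Rational(-1, 12) (Function('u')(p) = Pow(-12, -1) = Rational(-1, 12))
Mul(Function('J')(-9, -17), Function('u')(Function('a')(2))) = Mul(3, Rational(-1, 12)) = Rational(-1, 4)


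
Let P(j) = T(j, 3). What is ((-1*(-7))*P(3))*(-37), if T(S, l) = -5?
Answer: 1295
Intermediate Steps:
P(j) = -5
((-1*(-7))*P(3))*(-37) = (-1*(-7)*(-5))*(-37) = (7*(-5))*(-37) = -35*(-37) = 1295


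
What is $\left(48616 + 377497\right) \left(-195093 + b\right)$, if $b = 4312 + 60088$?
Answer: $-55689986309$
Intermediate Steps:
$b = 64400$
$\left(48616 + 377497\right) \left(-195093 + b\right) = \left(48616 + 377497\right) \left(-195093 + 64400\right) = 426113 \left(-130693\right) = -55689986309$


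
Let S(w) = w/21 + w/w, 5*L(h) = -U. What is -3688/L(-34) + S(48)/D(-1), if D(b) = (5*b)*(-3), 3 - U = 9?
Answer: -107559/35 ≈ -3073.1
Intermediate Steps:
U = -6 (U = 3 - 1*9 = 3 - 9 = -6)
L(h) = 6/5 (L(h) = (-1*(-6))/5 = (⅕)*6 = 6/5)
D(b) = -15*b
S(w) = 1 + w/21 (S(w) = w*(1/21) + 1 = w/21 + 1 = 1 + w/21)
-3688/L(-34) + S(48)/D(-1) = -3688/6/5 + (1 + (1/21)*48)/((-15*(-1))) = -3688*⅚ + (1 + 16/7)/15 = -9220/3 + (23/7)*(1/15) = -9220/3 + 23/105 = -107559/35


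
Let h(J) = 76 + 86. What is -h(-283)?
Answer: -162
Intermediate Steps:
h(J) = 162
-h(-283) = -1*162 = -162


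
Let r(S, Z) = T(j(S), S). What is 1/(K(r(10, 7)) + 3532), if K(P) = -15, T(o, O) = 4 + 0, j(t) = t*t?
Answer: 1/3517 ≈ 0.00028433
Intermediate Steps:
j(t) = t²
T(o, O) = 4
r(S, Z) = 4
1/(K(r(10, 7)) + 3532) = 1/(-15 + 3532) = 1/3517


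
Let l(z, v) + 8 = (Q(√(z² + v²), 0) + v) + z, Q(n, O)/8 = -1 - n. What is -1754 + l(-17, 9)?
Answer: -1778 - 8*√370 ≈ -1931.9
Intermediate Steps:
Q(n, O) = -8 - 8*n (Q(n, O) = 8*(-1 - n) = -8 - 8*n)
l(z, v) = -16 + v + z - 8*√(v² + z²) (l(z, v) = -8 + (((-8 - 8*√(z² + v²)) + v) + z) = -8 + (((-8 - 8*√(v² + z²)) + v) + z) = -8 + ((-8 + v - 8*√(v² + z²)) + z) = -8 + (-8 + v + z - 8*√(v² + z²)) = -16 + v + z - 8*√(v² + z²))
-1754 + l(-17, 9) = -1754 + (-16 + 9 - 17 - 8*√(9² + (-17)²)) = -1754 + (-16 + 9 - 17 - 8*√(81 + 289)) = -1754 + (-16 + 9 - 17 - 8*√370) = -1754 + (-24 - 8*√370) = -1778 - 8*√370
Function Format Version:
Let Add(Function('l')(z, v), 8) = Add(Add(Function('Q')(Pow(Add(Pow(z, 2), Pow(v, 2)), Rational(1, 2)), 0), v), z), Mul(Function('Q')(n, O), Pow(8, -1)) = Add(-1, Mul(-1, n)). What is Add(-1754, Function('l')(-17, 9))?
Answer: Add(-1778, Mul(-8, Pow(370, Rational(1, 2)))) ≈ -1931.9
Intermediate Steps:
Function('Q')(n, O) = Add(-8, Mul(-8, n)) (Function('Q')(n, O) = Mul(8, Add(-1, Mul(-1, n))) = Add(-8, Mul(-8, n)))
Function('l')(z, v) = Add(-16, v, z, Mul(-8, Pow(Add(Pow(v, 2), Pow(z, 2)), Rational(1, 2)))) (Function('l')(z, v) = Add(-8, Add(Add(Add(-8, Mul(-8, Pow(Add(Pow(z, 2), Pow(v, 2)), Rational(1, 2)))), v), z)) = Add(-8, Add(Add(Add(-8, Mul(-8, Pow(Add(Pow(v, 2), Pow(z, 2)), Rational(1, 2)))), v), z)) = Add(-8, Add(Add(-8, v, Mul(-8, Pow(Add(Pow(v, 2), Pow(z, 2)), Rational(1, 2)))), z)) = Add(-8, Add(-8, v, z, Mul(-8, Pow(Add(Pow(v, 2), Pow(z, 2)), Rational(1, 2))))) = Add(-16, v, z, Mul(-8, Pow(Add(Pow(v, 2), Pow(z, 2)), Rational(1, 2)))))
Add(-1754, Function('l')(-17, 9)) = Add(-1754, Add(-16, 9, -17, Mul(-8, Pow(Add(Pow(9, 2), Pow(-17, 2)), Rational(1, 2))))) = Add(-1754, Add(-16, 9, -17, Mul(-8, Pow(Add(81, 289), Rational(1, 2))))) = Add(-1754, Add(-16, 9, -17, Mul(-8, Pow(370, Rational(1, 2))))) = Add(-1754, Add(-24, Mul(-8, Pow(370, Rational(1, 2))))) = Add(-1778, Mul(-8, Pow(370, Rational(1, 2))))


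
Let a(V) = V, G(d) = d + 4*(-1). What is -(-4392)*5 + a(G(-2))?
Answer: 21954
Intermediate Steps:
G(d) = -4 + d (G(d) = d - 4 = -4 + d)
-(-4392)*5 + a(G(-2)) = -(-4392)*5 + (-4 - 2) = -72*(-305) - 6 = 21960 - 6 = 21954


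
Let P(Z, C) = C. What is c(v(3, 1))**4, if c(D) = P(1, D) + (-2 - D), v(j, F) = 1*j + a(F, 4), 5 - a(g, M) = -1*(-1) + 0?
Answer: 16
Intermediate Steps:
a(g, M) = 4 (a(g, M) = 5 - (-1*(-1) + 0) = 5 - (1 + 0) = 5 - 1*1 = 5 - 1 = 4)
v(j, F) = 4 + j (v(j, F) = 1*j + 4 = j + 4 = 4 + j)
c(D) = -2 (c(D) = D + (-2 - D) = -2)
c(v(3, 1))**4 = (-2)**4 = 16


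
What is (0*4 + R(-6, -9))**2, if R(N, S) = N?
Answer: 36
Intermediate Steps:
(0*4 + R(-6, -9))**2 = (0*4 - 6)**2 = (0 - 6)**2 = (-6)**2 = 36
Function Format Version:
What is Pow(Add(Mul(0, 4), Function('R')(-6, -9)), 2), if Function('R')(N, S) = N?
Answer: 36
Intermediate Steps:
Pow(Add(Mul(0, 4), Function('R')(-6, -9)), 2) = Pow(Add(Mul(0, 4), -6), 2) = Pow(Add(0, -6), 2) = Pow(-6, 2) = 36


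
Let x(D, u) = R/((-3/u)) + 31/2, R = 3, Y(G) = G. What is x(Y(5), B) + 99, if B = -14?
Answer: 257/2 ≈ 128.50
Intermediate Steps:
x(D, u) = 31/2 - u (x(D, u) = 3/((-3/u)) + 31/2 = 3*(-u/3) + 31*(½) = -u + 31/2 = 31/2 - u)
x(Y(5), B) + 99 = (31/2 - 1*(-14)) + 99 = (31/2 + 14) + 99 = 59/2 + 99 = 257/2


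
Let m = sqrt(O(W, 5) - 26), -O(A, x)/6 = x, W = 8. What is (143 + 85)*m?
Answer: 456*I*sqrt(14) ≈ 1706.2*I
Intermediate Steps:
O(A, x) = -6*x
m = 2*I*sqrt(14) (m = sqrt(-6*5 - 26) = sqrt(-30 - 26) = sqrt(-56) = 2*I*sqrt(14) ≈ 7.4833*I)
(143 + 85)*m = (143 + 85)*(2*I*sqrt(14)) = 228*(2*I*sqrt(14)) = 456*I*sqrt(14)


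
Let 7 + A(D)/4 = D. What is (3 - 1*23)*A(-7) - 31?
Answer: 1089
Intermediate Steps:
A(D) = -28 + 4*D
(3 - 1*23)*A(-7) - 31 = (3 - 1*23)*(-28 + 4*(-7)) - 31 = (3 - 23)*(-28 - 28) - 31 = -20*(-56) - 31 = 1120 - 31 = 1089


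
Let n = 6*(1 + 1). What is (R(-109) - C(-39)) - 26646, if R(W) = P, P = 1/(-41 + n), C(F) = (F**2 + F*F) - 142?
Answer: -856835/29 ≈ -29546.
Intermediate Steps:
n = 12 (n = 6*2 = 12)
C(F) = -142 + 2*F**2 (C(F) = (F**2 + F**2) - 142 = 2*F**2 - 142 = -142 + 2*F**2)
P = -1/29 (P = 1/(-41 + 12) = 1/(-29) = -1/29 ≈ -0.034483)
R(W) = -1/29
(R(-109) - C(-39)) - 26646 = (-1/29 - (-142 + 2*(-39)**2)) - 26646 = (-1/29 - (-142 + 2*1521)) - 26646 = (-1/29 - (-142 + 3042)) - 26646 = (-1/29 - 1*2900) - 26646 = (-1/29 - 2900) - 26646 = -84101/29 - 26646 = -856835/29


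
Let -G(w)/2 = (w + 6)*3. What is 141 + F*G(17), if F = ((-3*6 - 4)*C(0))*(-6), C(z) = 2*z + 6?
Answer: -109155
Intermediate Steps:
G(w) = -36 - 6*w (G(w) = -2*(w + 6)*3 = -2*(6 + w)*3 = -2*(18 + 3*w) = -36 - 6*w)
C(z) = 6 + 2*z
F = 792 (F = ((-3*6 - 4)*(6 + 2*0))*(-6) = ((-18 - 4)*(6 + 0))*(-6) = -22*6*(-6) = -132*(-6) = 792)
141 + F*G(17) = 141 + 792*(-36 - 6*17) = 141 + 792*(-36 - 102) = 141 + 792*(-138) = 141 - 109296 = -109155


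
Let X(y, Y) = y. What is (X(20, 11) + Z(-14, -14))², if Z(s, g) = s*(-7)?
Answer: 13924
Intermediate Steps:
Z(s, g) = -7*s
(X(20, 11) + Z(-14, -14))² = (20 - 7*(-14))² = (20 + 98)² = 118² = 13924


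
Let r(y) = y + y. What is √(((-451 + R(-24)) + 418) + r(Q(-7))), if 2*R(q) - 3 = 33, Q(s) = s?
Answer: I*√29 ≈ 5.3852*I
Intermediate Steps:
R(q) = 18 (R(q) = 3/2 + (½)*33 = 3/2 + 33/2 = 18)
r(y) = 2*y
√(((-451 + R(-24)) + 418) + r(Q(-7))) = √(((-451 + 18) + 418) + 2*(-7)) = √((-433 + 418) - 14) = √(-15 - 14) = √(-29) = I*√29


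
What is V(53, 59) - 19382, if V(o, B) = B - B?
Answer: -19382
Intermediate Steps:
V(o, B) = 0
V(53, 59) - 19382 = 0 - 19382 = -19382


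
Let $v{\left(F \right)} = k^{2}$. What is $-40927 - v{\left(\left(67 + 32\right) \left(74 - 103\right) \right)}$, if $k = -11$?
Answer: $-41048$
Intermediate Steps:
$v{\left(F \right)} = 121$ ($v{\left(F \right)} = \left(-11\right)^{2} = 121$)
$-40927 - v{\left(\left(67 + 32\right) \left(74 - 103\right) \right)} = -40927 - 121 = -41048$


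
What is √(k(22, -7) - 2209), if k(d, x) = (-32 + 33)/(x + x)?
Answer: 13*I*√2562/14 ≈ 47.001*I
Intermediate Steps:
k(d, x) = 1/(2*x)
√(k(22, -7) - 2209) = √((½)/(-7) - 2209) = √((½)*(-⅐) - 2209) = √(-1/14 - 2209) = √(-30927/14) = 13*I*√2562/14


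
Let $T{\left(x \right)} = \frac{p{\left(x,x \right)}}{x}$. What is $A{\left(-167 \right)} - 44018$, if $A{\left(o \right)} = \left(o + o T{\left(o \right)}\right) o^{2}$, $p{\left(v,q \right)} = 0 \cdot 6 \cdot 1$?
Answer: $-4701481$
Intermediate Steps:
$p{\left(v,q \right)} = 0$ ($p{\left(v,q \right)} = 0 \cdot 1 = 0$)
$T{\left(x \right)} = 0$ ($T{\left(x \right)} = \frac{0}{x} = 0$)
$A{\left(o \right)} = o^{3}$ ($A{\left(o \right)} = \left(o + o 0\right) o^{2} = \left(o + 0\right) o^{2} = o o^{2} = o^{3}$)
$A{\left(-167 \right)} - 44018 = \left(-167\right)^{3} - 44018 = -4657463 - 44018 = -4701481$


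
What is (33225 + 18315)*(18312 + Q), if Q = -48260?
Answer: -1543519920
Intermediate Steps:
(33225 + 18315)*(18312 + Q) = (33225 + 18315)*(18312 - 48260) = 51540*(-29948) = -1543519920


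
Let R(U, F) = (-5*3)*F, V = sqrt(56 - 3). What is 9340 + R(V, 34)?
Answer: 8830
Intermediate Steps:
V = sqrt(53) ≈ 7.2801
R(U, F) = -15*F
9340 + R(V, 34) = 9340 - 15*34 = 9340 - 510 = 8830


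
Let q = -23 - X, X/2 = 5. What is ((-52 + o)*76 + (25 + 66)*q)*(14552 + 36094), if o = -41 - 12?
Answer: -556245018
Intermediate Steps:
X = 10 (X = 2*5 = 10)
o = -53
q = -33 (q = -23 - 1*10 = -23 - 10 = -33)
((-52 + o)*76 + (25 + 66)*q)*(14552 + 36094) = ((-52 - 53)*76 + (25 + 66)*(-33))*(14552 + 36094) = (-105*76 + 91*(-33))*50646 = (-7980 - 3003)*50646 = -10983*50646 = -556245018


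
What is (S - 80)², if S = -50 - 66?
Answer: 38416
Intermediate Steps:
S = -116
(S - 80)² = (-116 - 80)² = (-196)² = 38416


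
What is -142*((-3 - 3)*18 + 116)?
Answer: -1136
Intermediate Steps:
-142*((-3 - 3)*18 + 116) = -142*(-6*18 + 116) = -142*(-108 + 116) = -142*8 = -1136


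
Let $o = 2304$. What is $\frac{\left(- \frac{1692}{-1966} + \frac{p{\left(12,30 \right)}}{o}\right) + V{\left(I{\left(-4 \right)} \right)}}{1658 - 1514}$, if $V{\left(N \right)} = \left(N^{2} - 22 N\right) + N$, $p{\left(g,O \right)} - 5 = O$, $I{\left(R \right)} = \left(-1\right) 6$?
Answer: $\frac{368886373}{326135808} \approx 1.1311$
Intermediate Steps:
$I{\left(R \right)} = -6$
$p{\left(g,O \right)} = 5 + O$
$V{\left(N \right)} = N^{2} - 21 N$
$\frac{\left(- \frac{1692}{-1966} + \frac{p{\left(12,30 \right)}}{o}\right) + V{\left(I{\left(-4 \right)} \right)}}{1658 - 1514} = \frac{\left(- \frac{1692}{-1966} + \frac{5 + 30}{2304}\right) - 6 \left(-21 - 6\right)}{1658 - 1514} = \frac{\left(\left(-1692\right) \left(- \frac{1}{1966}\right) + 35 \cdot \frac{1}{2304}\right) - -162}{144} = \left(\left(\frac{846}{983} + \frac{35}{2304}\right) + 162\right) \frac{1}{144} = \left(\frac{1983589}{2264832} + 162\right) \frac{1}{144} = \frac{368886373}{2264832} \cdot \frac{1}{144} = \frac{368886373}{326135808}$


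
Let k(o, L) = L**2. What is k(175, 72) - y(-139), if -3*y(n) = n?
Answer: 15413/3 ≈ 5137.7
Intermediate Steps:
y(n) = -n/3
k(175, 72) - y(-139) = 72**2 - (-1)*(-139)/3 = 5184 - 1*139/3 = 5184 - 139/3 = 15413/3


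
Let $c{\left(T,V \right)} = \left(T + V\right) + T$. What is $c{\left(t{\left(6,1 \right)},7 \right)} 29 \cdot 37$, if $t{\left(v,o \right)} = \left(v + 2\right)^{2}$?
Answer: $144855$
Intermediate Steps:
$t{\left(v,o \right)} = \left(2 + v\right)^{2}$
$c{\left(T,V \right)} = V + 2 T$
$c{\left(t{\left(6,1 \right)},7 \right)} 29 \cdot 37 = \left(7 + 2 \left(2 + 6\right)^{2}\right) 29 \cdot 37 = \left(7 + 2 \cdot 8^{2}\right) 29 \cdot 37 = \left(7 + 2 \cdot 64\right) 29 \cdot 37 = \left(7 + 128\right) 29 \cdot 37 = 135 \cdot 29 \cdot 37 = 3915 \cdot 37 = 144855$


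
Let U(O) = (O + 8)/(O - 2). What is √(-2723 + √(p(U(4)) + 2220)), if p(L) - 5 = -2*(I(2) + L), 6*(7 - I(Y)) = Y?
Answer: √(-24507 + 3*√19797)/3 ≈ 51.731*I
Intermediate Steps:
I(Y) = 7 - Y/6
U(O) = (8 + O)/(-2 + O)
p(L) = -25/3 - 2*L (p(L) = 5 - 2*((7 - ⅙*2) + L) = 5 - 2*((7 - ⅓) + L) = 5 - 2*(20/3 + L) = 5 + (-40/3 - 2*L) = -25/3 - 2*L)
√(-2723 + √(p(U(4)) + 2220)) = √(-2723 + √((-25/3 - 2*(8 + 4)/(-2 + 4)) + 2220)) = √(-2723 + √((-25/3 - 2*12/2) + 2220)) = √(-2723 + √((-25/3 - 12) + 2220)) = √(-2723 + √(-61/3 + 2220)) = √(-2723 + √(6599/3)) = √(-2723 + √19797/3)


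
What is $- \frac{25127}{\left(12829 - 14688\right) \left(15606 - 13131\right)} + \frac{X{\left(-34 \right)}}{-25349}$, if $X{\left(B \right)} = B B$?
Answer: $- \frac{4681840577}{116631382725} \approx -0.040142$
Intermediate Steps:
$X{\left(B \right)} = B^{2}$
$- \frac{25127}{\left(12829 - 14688\right) \left(15606 - 13131\right)} + \frac{X{\left(-34 \right)}}{-25349} = - \frac{25127}{\left(12829 - 14688\right) \left(15606 - 13131\right)} + \frac{\left(-34\right)^{2}}{-25349} = - \frac{25127}{\left(-1859\right) 2475} + 1156 \left(- \frac{1}{25349}\right) = - \frac{25127}{-4601025} - \frac{1156}{25349} = \left(-25127\right) \left(- \frac{1}{4601025}\right) - \frac{1156}{25349} = \frac{25127}{4601025} - \frac{1156}{25349} = - \frac{4681840577}{116631382725}$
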